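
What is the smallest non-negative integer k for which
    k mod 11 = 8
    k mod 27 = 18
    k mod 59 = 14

7389

The moduli are pairwise coprime; N = 11·27·59 = 17523.
N/11 = 1593; 1593 ≡ 9 (mod 11); 9·5 ≡ 1, so inverse 5.
N/27 = 649; 649 ≡ 1 (mod 27), inverse 1.
N/59 = 297; 297 ≡ 2 (mod 59); 2·30 ≡ 1, so inverse 30.
k ≡ 8·1593·5 + 18·649·1 + 14·297·30 = 200142.
200142 mod 17523 = 7389.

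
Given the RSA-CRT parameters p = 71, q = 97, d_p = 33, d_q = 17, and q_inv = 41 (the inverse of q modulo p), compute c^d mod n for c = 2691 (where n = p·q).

m₁ = c^(d_p) mod p: c ≡ 64 (mod 71), and 64^33 mod 71 = 29.
m₂ = c^(d_q) mod q: c ≡ 72 (mod 97), and 72^17 mod 97 = 95.
h = q_inv·(m₁ − m₂) mod p = 41·(29 − 95) mod 71 = 63.
m = m₂ + h·q = 95 + 63·97 = 6206.

6206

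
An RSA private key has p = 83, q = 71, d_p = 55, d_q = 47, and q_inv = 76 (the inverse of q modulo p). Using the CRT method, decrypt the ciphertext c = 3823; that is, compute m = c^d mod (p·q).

180

m₁ = c^(d_p) mod p: c ≡ 5 (mod 83), and 5^55 mod 83 = 14.
m₂ = c^(d_q) mod q: c ≡ 60 (mod 71), and 60^47 mod 71 = 38.
h = q_inv·(m₁ − m₂) mod p = 76·(14 − 38) mod 83 = 2.
m = m₂ + h·q = 38 + 2·71 = 180.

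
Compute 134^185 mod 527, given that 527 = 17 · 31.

Mod 17: 134 ≡ 15; by Fermat, exponent reduces to 185 mod 16 = 9; 15^9 ≡ 15 (mod 17).
Mod 31: 134 ≡ 10; by Fermat, exponent reduces to 185 mod 30 = 5; 10^5 ≡ 25 (mod 31).
Combine by CRT: x ≡ 15 (mod 17), x ≡ 25 (mod 31) ⇒ x ≡ 304 (mod 527).

304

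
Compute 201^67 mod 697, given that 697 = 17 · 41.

Mod 17: 201 ≡ 14; by Fermat, exponent reduces to 67 mod 16 = 3; 14^3 ≡ 7 (mod 17).
Mod 41: 201 ≡ 37; by Fermat, exponent reduces to 67 mod 40 = 27; 37^27 ≡ 16 (mod 41).
Combine by CRT: x ≡ 7 (mod 17), x ≡ 16 (mod 41) ⇒ x ≡ 262 (mod 697).

262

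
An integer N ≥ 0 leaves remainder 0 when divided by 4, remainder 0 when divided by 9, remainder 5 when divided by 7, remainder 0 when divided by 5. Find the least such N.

180

The moduli are pairwise coprime; M = 4·9·7·5 = 1260.
M/4 = 315; 315 ≡ 3 (mod 4); 3·3 ≡ 1, so inverse 3.
M/9 = 140; 140 ≡ 5 (mod 9); 5·2 ≡ 1, so inverse 2.
M/7 = 180; 180 ≡ 5 (mod 7); 5·3 ≡ 1, so inverse 3.
M/5 = 252; 252 ≡ 2 (mod 5); 2·3 ≡ 1, so inverse 3.
N ≡ 0·315·3 + 0·140·2 + 5·180·3 + 0·252·3 = 2700.
2700 mod 1260 = 180.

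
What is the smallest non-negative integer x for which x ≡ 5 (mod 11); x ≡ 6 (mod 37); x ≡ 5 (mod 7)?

Combine the congruences pairwise.
From x ≡ 5 (mod 11) write x = 5 + 11t. Substituting into x ≡ 6 (mod 37) gives 11t ≡ 1 (mod 37), and since 11⁻¹ ≡ 27 (mod 37), t ≡ 27. Hence x ≡ 5 + 11·27 = 302 (mod 407).
From x ≡ 302 (mod 407) write x = 302 + 407t. Substituting into x ≡ 5 (mod 7) gives 407t ≡ 4 (mod 7), and since 1⁻¹ ≡ 1 (mod 7), t ≡ 4. Hence x ≡ 302 + 407·4 = 1930 (mod 2849).

1930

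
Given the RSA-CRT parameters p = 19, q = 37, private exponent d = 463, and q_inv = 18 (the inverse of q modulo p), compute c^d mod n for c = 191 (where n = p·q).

d_p = d mod (p−1) = 463 mod 18 = 13; d_q = d mod (q−1) = 31.
m₁ = c^(d_p) mod p: c ≡ 1 (mod 19), and 1^13 mod 19 = 1.
m₂ = c^(d_q) mod q: c ≡ 6 (mod 37), and 6^31 mod 37 = 31.
h = q_inv·(m₁ − m₂) mod p = 18·(1 − 31) mod 19 = 11.
m = m₂ + h·q = 31 + 11·37 = 438.

438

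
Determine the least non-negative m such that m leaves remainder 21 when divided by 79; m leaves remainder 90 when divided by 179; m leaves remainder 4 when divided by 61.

227778

The moduli are pairwise coprime; N = 79·179·61 = 862601.
N/79 = 10919; 10919 ≡ 17 (mod 79); 17·14 ≡ 1, so inverse 14.
N/179 = 4819; 4819 ≡ 165 (mod 179); 165·115 ≡ 1, so inverse 115.
N/61 = 14141; 14141 ≡ 50 (mod 61); 50·11 ≡ 1, so inverse 11.
m ≡ 21·10919·14 + 90·4819·115 + 4·14141·11 = 53709040.
53709040 mod 862601 = 227778.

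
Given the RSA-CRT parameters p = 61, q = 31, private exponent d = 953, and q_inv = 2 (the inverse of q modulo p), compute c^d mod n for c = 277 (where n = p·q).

d_p = d mod (p−1) = 953 mod 60 = 53; d_q = d mod (q−1) = 23.
m₁ = c^(d_p) mod p: c ≡ 33 (mod 61), and 33^53 mod 61 = 53.
m₂ = c^(d_q) mod q: c ≡ 29 (mod 31), and 29^23 mod 31 = 23.
h = q_inv·(m₁ − m₂) mod p = 2·(53 − 23) mod 61 = 60.
m = m₂ + h·q = 23 + 60·31 = 1883.

1883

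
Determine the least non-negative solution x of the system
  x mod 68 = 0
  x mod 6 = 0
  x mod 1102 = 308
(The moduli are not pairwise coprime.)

Combine the congruences pairwise.
gcd(68, 6) = 2 and 2 | (0 − 0), so the pair is consistent; merging gives x ≡ 0 (mod 204), where 204 = lcm(68, 6).
gcd(204, 1102) = 2 and 2 | (308 − 0), so the pair is consistent; merging gives x ≡ 51000 (mod 112404), where 112404 = lcm(204, 1102).
The solution is unique modulo lcm(68, 6, 1102) = 112404.

51000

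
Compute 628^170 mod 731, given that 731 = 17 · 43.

375

Mod 17: 628 ≡ 16; by Fermat, exponent reduces to 170 mod 16 = 10; 16^10 ≡ 1 (mod 17).
Mod 43: 628 ≡ 26; by Fermat, exponent reduces to 170 mod 42 = 2; 26^2 ≡ 31 (mod 43).
Combine by CRT: x ≡ 1 (mod 17), x ≡ 31 (mod 43) ⇒ x ≡ 375 (mod 731).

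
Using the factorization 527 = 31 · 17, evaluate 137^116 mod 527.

307

Mod 31: 137 ≡ 13; by Fermat, exponent reduces to 116 mod 30 = 26; 13^26 ≡ 28 (mod 31).
Mod 17: 137 ≡ 1; by Fermat, exponent reduces to 116 mod 16 = 4; 1^4 ≡ 1 (mod 17).
Combine by CRT: x ≡ 28 (mod 31), x ≡ 1 (mod 17) ⇒ x ≡ 307 (mod 527).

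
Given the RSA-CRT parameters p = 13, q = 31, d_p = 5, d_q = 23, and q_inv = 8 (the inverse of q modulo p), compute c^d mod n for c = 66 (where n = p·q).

m₁ = c^(d_p) mod p: c ≡ 1 (mod 13), and 1^5 mod 13 = 1.
m₂ = c^(d_q) mod q: c ≡ 4 (mod 31), and 4^23 mod 31 = 2.
h = q_inv·(m₁ − m₂) mod p = 8·(1 − 2) mod 13 = 5.
m = m₂ + h·q = 2 + 5·31 = 157.

157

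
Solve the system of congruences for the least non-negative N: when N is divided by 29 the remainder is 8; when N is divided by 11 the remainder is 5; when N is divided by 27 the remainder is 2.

The moduli are pairwise coprime; M = 29·11·27 = 8613.
M/29 = 297; 297 ≡ 7 (mod 29); 7·25 ≡ 1, so inverse 25.
M/11 = 783; 783 ≡ 2 (mod 11); 2·6 ≡ 1, so inverse 6.
M/27 = 319; 319 ≡ 22 (mod 27); 22·16 ≡ 1, so inverse 16.
N ≡ 8·297·25 + 5·783·6 + 2·319·16 = 93098.
93098 mod 8613 = 6968.

6968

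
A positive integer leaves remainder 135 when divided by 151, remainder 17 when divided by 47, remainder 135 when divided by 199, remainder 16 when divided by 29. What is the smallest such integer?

The moduli are pairwise coprime; N = 151·47·199·29 = 40956787.
N/151 = 271237; 271237 ≡ 41 (mod 151); 41·70 ≡ 1, so inverse 70.
N/47 = 871421; 871421 ≡ 41 (mod 47); 41·39 ≡ 1, so inverse 39.
N/199 = 205813; 205813 ≡ 47 (mod 199); 47·72 ≡ 1, so inverse 72.
N/29 = 1412303; 1412303 ≡ 3 (mod 29); 3·10 ≡ 1, so inverse 10.
x ≡ 135·271237·70 + 17·871421·39 + 135·205813·72 + 16·1412303·10 = 5367412613.
5367412613 mod 40956787 = 2073516.

2073516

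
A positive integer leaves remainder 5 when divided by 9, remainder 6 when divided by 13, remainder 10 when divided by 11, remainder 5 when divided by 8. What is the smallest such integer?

From a ≡ 5 (mod 9) write a = 5 + 9t. Substituting into a ≡ 6 (mod 13) gives 9t ≡ 1 (mod 13), and since 9⁻¹ ≡ 3 (mod 13), t ≡ 3. Hence a ≡ 5 + 9·3 = 32 (mod 117).
From a ≡ 32 (mod 117) write a = 32 + 117t. Substituting into a ≡ 10 (mod 11) gives 117t ≡ 0 (mod 11), and since 7⁻¹ ≡ 8 (mod 11), t ≡ 0. Hence a ≡ 32 + 117·0 = 32 (mod 1287).
From a ≡ 32 (mod 1287) write a = 32 + 1287t. Substituting into a ≡ 5 (mod 8) gives 1287t ≡ 5 (mod 8), and since 7⁻¹ ≡ 7 (mod 8), t ≡ 3. Hence a ≡ 32 + 1287·3 = 3893 (mod 10296).

3893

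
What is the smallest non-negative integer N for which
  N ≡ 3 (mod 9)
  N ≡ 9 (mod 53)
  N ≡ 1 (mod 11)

804

The moduli are pairwise coprime; M = 9·53·11 = 5247.
M/9 = 583; 583 ≡ 7 (mod 9); 7·4 ≡ 1, so inverse 4.
M/53 = 99; 99 ≡ 46 (mod 53); 46·15 ≡ 1, so inverse 15.
M/11 = 477; 477 ≡ 4 (mod 11); 4·3 ≡ 1, so inverse 3.
N ≡ 3·583·4 + 9·99·15 + 1·477·3 = 21792.
21792 mod 5247 = 804.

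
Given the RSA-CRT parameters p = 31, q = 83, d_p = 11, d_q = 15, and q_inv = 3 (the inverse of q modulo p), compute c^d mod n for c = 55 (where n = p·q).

m₁ = c^(d_p) mod p: c ≡ 24 (mod 31), and 24^11 mod 31 = 11.
m₂ = c^(d_q) mod q: c ≡ 55 (mod 83), and 55^15 mod 83 = 5.
h = q_inv·(m₁ − m₂) mod p = 3·(11 − 5) mod 31 = 18.
m = m₂ + h·q = 5 + 18·83 = 1499.

1499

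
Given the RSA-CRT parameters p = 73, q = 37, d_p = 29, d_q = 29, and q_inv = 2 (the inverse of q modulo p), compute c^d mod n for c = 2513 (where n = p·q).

m₁ = c^(d_p) mod p: c ≡ 31 (mod 73), and 31^29 mod 73 = 47.
m₂ = c^(d_q) mod q: c ≡ 34 (mod 37), and 34^29 mod 37 = 9.
h = q_inv·(m₁ − m₂) mod p = 2·(47 − 9) mod 73 = 3.
m = m₂ + h·q = 9 + 3·37 = 120.

120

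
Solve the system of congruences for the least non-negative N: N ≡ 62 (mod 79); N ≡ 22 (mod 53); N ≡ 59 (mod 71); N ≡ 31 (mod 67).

From N ≡ 62 (mod 79) write N = 62 + 79t. Substituting into N ≡ 22 (mod 53) gives 79t ≡ 13 (mod 53), and since 26⁻¹ ≡ 51 (mod 53), t ≡ 27. Hence N ≡ 62 + 79·27 = 2195 (mod 4187).
From N ≡ 2195 (mod 4187) write N = 2195 + 4187t. Substituting into N ≡ 59 (mod 71) gives 4187t ≡ 65 (mod 71), and since 69⁻¹ ≡ 35 (mod 71), t ≡ 3. Hence N ≡ 2195 + 4187·3 = 14756 (mod 297277).
From N ≡ 14756 (mod 297277) write N = 14756 + 297277t. Substituting into N ≡ 31 (mod 67) gives 297277t ≡ 15 (mod 67), and since 65⁻¹ ≡ 33 (mod 67), t ≡ 26. Hence N ≡ 14756 + 297277·26 = 7743958 (mod 19917559).

7743958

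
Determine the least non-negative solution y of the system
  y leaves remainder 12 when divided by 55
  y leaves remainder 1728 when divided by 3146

gcd(55, 3146) = 11 and 11 | (1728 − 12), so the pair is consistent; merging gives y ≡ 14312 (mod 15730), where 15730 = lcm(55, 3146).
The solution is unique modulo lcm(55, 3146) = 15730.

14312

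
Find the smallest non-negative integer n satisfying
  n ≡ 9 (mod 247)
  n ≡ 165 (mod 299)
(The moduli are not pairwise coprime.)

Combine the congruences pairwise.
gcd(247, 299) = 13 and 13 | (165 − 9), so the pair is consistent; merging gives n ≡ 4949 (mod 5681), where 5681 = lcm(247, 299).
The solution is unique modulo lcm(247, 299) = 5681.

4949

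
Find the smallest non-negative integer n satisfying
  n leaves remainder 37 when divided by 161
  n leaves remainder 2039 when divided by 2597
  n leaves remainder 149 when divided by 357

1825133

gcd(161, 2597) = 7 and 7 | (2039 − 37), so the pair is consistent; merging gives n ≡ 33203 (mod 59731), where 59731 = lcm(161, 2597).
gcd(59731, 357) = 7 and 7 | (149 − 33203), so the pair is consistent; merging gives n ≡ 1825133 (mod 3046281), where 3046281 = lcm(59731, 357).
The solution is unique modulo lcm(161, 2597, 357) = 3046281.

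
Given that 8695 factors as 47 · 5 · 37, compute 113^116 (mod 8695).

Mod 47: 113 ≡ 19; by Fermat, exponent reduces to 116 mod 46 = 24; 19^24 ≡ 28 (mod 47).
Mod 5: 113 ≡ 3; since 4 | 116, by Fermat 3^116 ≡ 1 (mod 5).
Mod 37: 113 ≡ 2; by Fermat, exponent reduces to 116 mod 36 = 8; 2^8 ≡ 34 (mod 37).
Combine by CRT: x ≡ 28 (mod 47), x ≡ 1 (mod 5), x ≡ 34 (mod 37) ⇒ x ≡ 5621 (mod 8695).

5621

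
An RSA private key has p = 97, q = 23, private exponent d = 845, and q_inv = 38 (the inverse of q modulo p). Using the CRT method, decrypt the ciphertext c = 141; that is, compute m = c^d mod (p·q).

d_p = d mod (p−1) = 845 mod 96 = 77; d_q = d mod (q−1) = 9.
m₁ = c^(d_p) mod p: c ≡ 44 (mod 97), and 44^77 mod 97 = 72.
m₂ = c^(d_q) mod q: c ≡ 3 (mod 23), and 3^9 mod 23 = 18.
h = q_inv·(m₁ − m₂) mod p = 38·(72 − 18) mod 97 = 15.
m = m₂ + h·q = 18 + 15·23 = 363.

363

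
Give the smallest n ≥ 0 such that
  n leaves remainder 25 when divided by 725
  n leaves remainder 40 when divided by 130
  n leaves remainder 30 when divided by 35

gcd(725, 130) = 5 and 5 | (40 − 25), so the pair is consistent; merging gives n ≡ 15250 (mod 18850), where 18850 = lcm(725, 130).
gcd(18850, 35) = 5 and 5 | (30 − 15250), so the pair is consistent; merging gives n ≡ 52950 (mod 131950), where 131950 = lcm(18850, 35).
The solution is unique modulo lcm(725, 130, 35) = 131950.

52950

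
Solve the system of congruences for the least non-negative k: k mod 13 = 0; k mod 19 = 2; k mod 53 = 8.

The moduli are pairwise coprime; N = 13·19·53 = 13091.
N/13 = 1007; 1007 ≡ 6 (mod 13); 6·11 ≡ 1, so inverse 11.
N/19 = 689; 689 ≡ 5 (mod 19); 5·4 ≡ 1, so inverse 4.
N/53 = 247; 247 ≡ 35 (mod 53); 35·50 ≡ 1, so inverse 50.
k ≡ 0·1007·11 + 2·689·4 + 8·247·50 = 104312.
104312 mod 13091 = 12675.

12675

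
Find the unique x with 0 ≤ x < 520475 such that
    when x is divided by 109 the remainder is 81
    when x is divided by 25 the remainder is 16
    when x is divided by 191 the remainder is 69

342341

The moduli are pairwise coprime; N = 109·25·191 = 520475.
N/109 = 4775; 4775 ≡ 88 (mod 109); 88·83 ≡ 1, so inverse 83.
N/25 = 20819; 20819 ≡ 19 (mod 25); 19·4 ≡ 1, so inverse 4.
N/191 = 2725; 2725 ≡ 51 (mod 191); 51·15 ≡ 1, so inverse 15.
x ≡ 81·4775·83 + 16·20819·4 + 69·2725·15 = 36255116.
36255116 mod 520475 = 342341.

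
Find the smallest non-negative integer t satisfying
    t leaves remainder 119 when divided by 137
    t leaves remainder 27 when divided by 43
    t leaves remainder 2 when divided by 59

125200

The moduli are pairwise coprime; N = 137·43·59 = 347569.
N/137 = 2537; 2537 ≡ 71 (mod 137); 71·110 ≡ 1, so inverse 110.
N/43 = 8083; 8083 ≡ 42 (mod 43); 42·42 ≡ 1, so inverse 42.
N/59 = 5891; 5891 ≡ 50 (mod 59); 50·13 ≡ 1, so inverse 13.
t ≡ 119·2537·110 + 27·8083·42 + 2·5891·13 = 42528618.
42528618 mod 347569 = 125200.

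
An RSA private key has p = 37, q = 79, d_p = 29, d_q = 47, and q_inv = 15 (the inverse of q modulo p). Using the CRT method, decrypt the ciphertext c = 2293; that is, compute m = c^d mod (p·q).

m₁ = c^(d_p) mod p: c ≡ 36 (mod 37), and 36^29 mod 37 = 36.
m₂ = c^(d_q) mod q: c ≡ 2 (mod 79), and 2^47 mod 79 = 19.
h = q_inv·(m₁ − m₂) mod p = 15·(36 − 19) mod 37 = 33.
m = m₂ + h·q = 19 + 33·79 = 2626.

2626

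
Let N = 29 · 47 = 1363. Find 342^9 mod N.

Mod 29: 342 ≡ 23; 23^9 ≡ 7 (mod 29).
Mod 47: 342 ≡ 13; 13^9 ≡ 11 (mod 47).
Combine by CRT: x ≡ 7 (mod 29), x ≡ 11 (mod 47) ⇒ x ≡ 152 (mod 1363).

152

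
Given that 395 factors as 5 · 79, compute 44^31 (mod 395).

Mod 5: 44 ≡ 4; by Fermat, exponent reduces to 31 mod 4 = 3; 4^3 ≡ 4 (mod 5).
Mod 79: 44 ≡ 44; 44^31 ≡ 16 (mod 79).
Combine by CRT: x ≡ 4 (mod 5), x ≡ 16 (mod 79) ⇒ x ≡ 174 (mod 395).

174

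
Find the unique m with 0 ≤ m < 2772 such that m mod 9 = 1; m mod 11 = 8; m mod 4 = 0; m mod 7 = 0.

2296

The moduli are pairwise coprime; N = 9·11·4·7 = 2772.
N/9 = 308; 308 ≡ 2 (mod 9); 2·5 ≡ 1, so inverse 5.
N/11 = 252; 252 ≡ 10 (mod 11); 10·10 ≡ 1, so inverse 10.
N/4 = 693; 693 ≡ 1 (mod 4), inverse 1.
N/7 = 396; 396 ≡ 4 (mod 7); 4·2 ≡ 1, so inverse 2.
m ≡ 1·308·5 + 8·252·10 + 0·693·1 + 0·396·2 = 21700.
21700 mod 2772 = 2296.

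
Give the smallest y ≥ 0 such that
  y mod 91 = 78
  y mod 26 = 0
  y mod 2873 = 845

3718

Combine the congruences pairwise.
gcd(91, 26) = 13 and 13 | (0 − 78), so the pair is consistent; merging gives y ≡ 78 (mod 182), where 182 = lcm(91, 26).
gcd(182, 2873) = 13 and 13 | (845 − 78), so the pair is consistent; merging gives y ≡ 3718 (mod 40222), where 40222 = lcm(182, 2873).
The solution is unique modulo lcm(91, 26, 2873) = 40222.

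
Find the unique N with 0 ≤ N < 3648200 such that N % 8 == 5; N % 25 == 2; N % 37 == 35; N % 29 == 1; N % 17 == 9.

1230877

The moduli are pairwise coprime; M = 8·25·37·29·17 = 3648200.
M/8 = 456025; 456025 ≡ 1 (mod 8), inverse 1.
M/25 = 145928; 145928 ≡ 3 (mod 25); 3·17 ≡ 1, so inverse 17.
M/37 = 98600; 98600 ≡ 32 (mod 37); 32·22 ≡ 1, so inverse 22.
M/29 = 125800; 125800 ≡ 27 (mod 29); 27·14 ≡ 1, so inverse 14.
M/17 = 214600; 214600 ≡ 9 (mod 17); 9·2 ≡ 1, so inverse 2.
N ≡ 5·456025·1 + 2·145928·17 + 35·98600·22 + 1·125800·14 + 9·214600·2 = 88787677.
88787677 mod 3648200 = 1230877.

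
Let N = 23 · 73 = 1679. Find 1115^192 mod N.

1030

Mod 23: 1115 ≡ 11; by Fermat, exponent reduces to 192 mod 22 = 16; 11^16 ≡ 18 (mod 23).
Mod 73: 1115 ≡ 20; by Fermat, exponent reduces to 192 mod 72 = 48; 20^48 ≡ 8 (mod 73).
Combine by CRT: x ≡ 18 (mod 23), x ≡ 8 (mod 73) ⇒ x ≡ 1030 (mod 1679).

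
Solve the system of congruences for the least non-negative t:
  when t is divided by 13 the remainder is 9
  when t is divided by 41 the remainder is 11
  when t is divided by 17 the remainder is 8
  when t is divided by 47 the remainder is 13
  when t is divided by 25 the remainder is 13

Combine the congruences pairwise.
From t ≡ 9 (mod 13) write t = 9 + 13s. Substituting into t ≡ 11 (mod 41) gives 13s ≡ 2 (mod 41), and since 13⁻¹ ≡ 19 (mod 41), s ≡ 38. Hence t ≡ 9 + 13·38 = 503 (mod 533).
From t ≡ 503 (mod 533) write t = 503 + 533s. Substituting into t ≡ 8 (mod 17) gives 533s ≡ 15 (mod 17), and since 6⁻¹ ≡ 3 (mod 17), s ≡ 11. Hence t ≡ 503 + 533·11 = 6366 (mod 9061).
From t ≡ 6366 (mod 9061) write t = 6366 + 9061s. Substituting into t ≡ 13 (mod 47) gives 9061s ≡ 39 (mod 47), and since 37⁻¹ ≡ 14 (mod 47), s ≡ 29. Hence t ≡ 6366 + 9061·29 = 269135 (mod 425867).
From t ≡ 269135 (mod 425867) write t = 269135 + 425867s. Substituting into t ≡ 13 (mod 25) gives 425867s ≡ 3 (mod 25), and since 17⁻¹ ≡ 3 (mod 25), s ≡ 9. Hence t ≡ 269135 + 425867·9 = 4101938 (mod 10646675).

4101938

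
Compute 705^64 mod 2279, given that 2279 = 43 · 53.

275

Mod 43: 705 ≡ 17; by Fermat, exponent reduces to 64 mod 42 = 22; 17^22 ≡ 17 (mod 43).
Mod 53: 705 ≡ 16; by Fermat, exponent reduces to 64 mod 52 = 12; 16^12 ≡ 10 (mod 53).
Combine by CRT: x ≡ 17 (mod 43), x ≡ 10 (mod 53) ⇒ x ≡ 275 (mod 2279).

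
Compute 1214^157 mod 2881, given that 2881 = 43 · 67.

2388

Mod 43: 1214 ≡ 10; by Fermat, exponent reduces to 157 mod 42 = 31; 10^31 ≡ 23 (mod 43).
Mod 67: 1214 ≡ 8; by Fermat, exponent reduces to 157 mod 66 = 25; 8^25 ≡ 43 (mod 67).
Combine by CRT: x ≡ 23 (mod 43), x ≡ 43 (mod 67) ⇒ x ≡ 2388 (mod 2881).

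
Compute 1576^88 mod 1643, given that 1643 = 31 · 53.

Mod 31: 1576 ≡ 26; by Fermat, exponent reduces to 88 mod 30 = 28; 26^28 ≡ 5 (mod 31).
Mod 53: 1576 ≡ 39; by Fermat, exponent reduces to 88 mod 52 = 36; 39^36 ≡ 24 (mod 53).
Combine by CRT: x ≡ 5 (mod 31), x ≡ 24 (mod 53) ⇒ x ≡ 501 (mod 1643).

501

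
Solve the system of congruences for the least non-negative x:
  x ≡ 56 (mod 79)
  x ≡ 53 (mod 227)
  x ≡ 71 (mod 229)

3688803

From x ≡ 56 (mod 79) write x = 56 + 79t. Substituting into x ≡ 53 (mod 227) gives 79t ≡ 224 (mod 227), and since 79⁻¹ ≡ 23 (mod 227), t ≡ 158. Hence x ≡ 56 + 79·158 = 12538 (mod 17933).
From x ≡ 12538 (mod 17933) write x = 12538 + 17933t. Substituting into x ≡ 71 (mod 229) gives 17933t ≡ 128 (mod 229), and since 71⁻¹ ≡ 100 (mod 229), t ≡ 205. Hence x ≡ 12538 + 17933·205 = 3688803 (mod 4106657).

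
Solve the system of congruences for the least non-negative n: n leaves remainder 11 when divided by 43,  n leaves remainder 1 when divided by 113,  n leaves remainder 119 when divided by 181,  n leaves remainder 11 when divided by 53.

15314891

From n ≡ 11 (mod 43) write n = 11 + 43t. Substituting into n ≡ 1 (mod 113) gives 43t ≡ 103 (mod 113), and since 43⁻¹ ≡ 92 (mod 113), t ≡ 97. Hence n ≡ 11 + 43·97 = 4182 (mod 4859).
From n ≡ 4182 (mod 4859) write n = 4182 + 4859t. Substituting into n ≡ 119 (mod 181) gives 4859t ≡ 100 (mod 181), and since 153⁻¹ ≡ 84 (mod 181), t ≡ 74. Hence n ≡ 4182 + 4859·74 = 363748 (mod 879479).
From n ≡ 363748 (mod 879479) write n = 363748 + 879479t. Substituting into n ≡ 11 (mod 53) gives 879479t ≡ 2 (mod 53), and since 50⁻¹ ≡ 35 (mod 53), t ≡ 17. Hence n ≡ 363748 + 879479·17 = 15314891 (mod 46612387).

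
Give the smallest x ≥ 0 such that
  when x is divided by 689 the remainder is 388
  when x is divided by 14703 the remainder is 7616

419300

Combine the congruences pairwise.
gcd(689, 14703) = 13 and 13 | (7616 − 388), so the pair is consistent; merging gives x ≡ 419300 (mod 779259), where 779259 = lcm(689, 14703).
The solution is unique modulo lcm(689, 14703) = 779259.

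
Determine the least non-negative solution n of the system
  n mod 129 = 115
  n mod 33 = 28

Combine the congruences pairwise.
gcd(129, 33) = 3 and 3 | (28 − 115), so the pair is consistent; merging gives n ≡ 1018 (mod 1419), where 1419 = lcm(129, 33).
The solution is unique modulo lcm(129, 33) = 1419.

1018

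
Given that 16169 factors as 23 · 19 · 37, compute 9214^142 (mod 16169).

Mod 23: 9214 ≡ 14; by Fermat, exponent reduces to 142 mod 22 = 10; 14^10 ≡ 18 (mod 23).
Mod 19: 9214 ≡ 18; by Fermat, exponent reduces to 142 mod 18 = 16; 18^16 ≡ 1 (mod 19).
Mod 37: 9214 ≡ 1; by Fermat, exponent reduces to 142 mod 36 = 34; 1^34 ≡ 1 (mod 37).
Combine by CRT: x ≡ 18 (mod 23), x ≡ 1 (mod 19), x ≡ 1 (mod 37) ⇒ x ≡ 13358 (mod 16169).

13358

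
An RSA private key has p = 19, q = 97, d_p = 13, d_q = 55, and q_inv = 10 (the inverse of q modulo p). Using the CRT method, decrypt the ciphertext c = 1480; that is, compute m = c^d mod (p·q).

m₁ = c^(d_p) mod p: c ≡ 17 (mod 19), and 17^13 mod 19 = 16.
m₂ = c^(d_q) mod q: c ≡ 25 (mod 97), and 25^55 mod 97 = 48.
h = q_inv·(m₁ − m₂) mod p = 10·(16 − 48) mod 19 = 3.
m = m₂ + h·q = 48 + 3·97 = 339.

339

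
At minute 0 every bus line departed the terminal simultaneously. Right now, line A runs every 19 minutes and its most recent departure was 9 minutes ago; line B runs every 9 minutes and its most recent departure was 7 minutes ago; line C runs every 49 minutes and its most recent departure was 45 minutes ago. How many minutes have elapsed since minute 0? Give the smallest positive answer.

8179

The moduli are pairwise coprime; N = 19·9·49 = 8379.
N/19 = 441; 441 ≡ 4 (mod 19); 4·5 ≡ 1, so inverse 5.
N/9 = 931; 931 ≡ 4 (mod 9); 4·7 ≡ 1, so inverse 7.
N/49 = 171; 171 ≡ 24 (mod 49); 24·47 ≡ 1, so inverse 47.
t ≡ 9·441·5 + 7·931·7 + 45·171·47 = 427129.
427129 mod 8379 = 8179.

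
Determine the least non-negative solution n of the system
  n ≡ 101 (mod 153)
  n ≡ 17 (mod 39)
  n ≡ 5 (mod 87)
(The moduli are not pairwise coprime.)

38198

Combine the congruences pairwise.
gcd(153, 39) = 3 and 3 | (17 − 101), so the pair is consistent; merging gives n ≡ 407 (mod 1989), where 1989 = lcm(153, 39).
gcd(1989, 87) = 3 and 3 | (5 − 407), so the pair is consistent; merging gives n ≡ 38198 (mod 57681), where 57681 = lcm(1989, 87).
The solution is unique modulo lcm(153, 39, 87) = 57681.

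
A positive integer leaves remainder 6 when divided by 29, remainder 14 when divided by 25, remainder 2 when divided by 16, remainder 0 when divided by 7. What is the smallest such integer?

18914

From t ≡ 6 (mod 29) write t = 6 + 29s. Substituting into t ≡ 14 (mod 25) gives 29s ≡ 8 (mod 25), and since 4⁻¹ ≡ 19 (mod 25), s ≡ 2. Hence t ≡ 6 + 29·2 = 64 (mod 725).
From t ≡ 64 (mod 725) write t = 64 + 725s. Substituting into t ≡ 2 (mod 16) gives 725s ≡ 2 (mod 16), and since 5⁻¹ ≡ 13 (mod 16), s ≡ 10. Hence t ≡ 64 + 725·10 = 7314 (mod 11600).
From t ≡ 7314 (mod 11600) write t = 7314 + 11600s. Substituting into t ≡ 0 (mod 7) gives 11600s ≡ 1 (mod 7), and since 1⁻¹ ≡ 1 (mod 7), s ≡ 1. Hence t ≡ 7314 + 11600·1 = 18914 (mod 81200).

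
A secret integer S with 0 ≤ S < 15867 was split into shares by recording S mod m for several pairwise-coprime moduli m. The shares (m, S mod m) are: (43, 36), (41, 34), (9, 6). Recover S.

The moduli are pairwise coprime; N = 43·41·9 = 15867.
N/43 = 369; 369 ≡ 25 (mod 43); 25·31 ≡ 1, so inverse 31.
N/41 = 387; 387 ≡ 18 (mod 41); 18·16 ≡ 1, so inverse 16.
N/9 = 1763; 1763 ≡ 8 (mod 9); 8·8 ≡ 1, so inverse 8.
S ≡ 36·369·31 + 34·387·16 + 6·1763·8 = 706956.
706956 mod 15867 = 8808.

8808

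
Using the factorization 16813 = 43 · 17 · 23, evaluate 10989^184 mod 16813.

7836

Mod 43: 10989 ≡ 24; by Fermat, exponent reduces to 184 mod 42 = 16; 24^16 ≡ 10 (mod 43).
Mod 17: 10989 ≡ 7; by Fermat, exponent reduces to 184 mod 16 = 8; 7^8 ≡ 16 (mod 17).
Mod 23: 10989 ≡ 18; by Fermat, exponent reduces to 184 mod 22 = 8; 18^8 ≡ 16 (mod 23).
Combine by CRT: x ≡ 10 (mod 43), x ≡ 16 (mod 17), x ≡ 16 (mod 23) ⇒ x ≡ 7836 (mod 16813).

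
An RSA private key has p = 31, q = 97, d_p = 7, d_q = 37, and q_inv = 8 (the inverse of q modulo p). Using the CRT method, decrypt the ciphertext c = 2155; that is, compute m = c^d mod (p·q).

2054

m₁ = c^(d_p) mod p: c ≡ 16 (mod 31), and 16^7 mod 31 = 8.
m₂ = c^(d_q) mod q: c ≡ 21 (mod 97), and 21^37 mod 97 = 17.
h = q_inv·(m₁ − m₂) mod p = 8·(8 − 17) mod 31 = 21.
m = m₂ + h·q = 17 + 21·97 = 2054.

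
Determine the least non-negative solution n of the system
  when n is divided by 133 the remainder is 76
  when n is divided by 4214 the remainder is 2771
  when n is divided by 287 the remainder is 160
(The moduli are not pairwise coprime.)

2741871

Combine the congruences pairwise.
gcd(133, 4214) = 7 and 7 | (2771 − 76), so the pair is consistent; merging gives n ≡ 19627 (mod 80066), where 80066 = lcm(133, 4214).
gcd(80066, 287) = 7 and 7 | (160 − 19627), so the pair is consistent; merging gives n ≡ 2741871 (mod 3282706), where 3282706 = lcm(80066, 287).
The solution is unique modulo lcm(133, 4214, 287) = 3282706.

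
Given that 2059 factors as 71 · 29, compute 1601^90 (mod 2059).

Mod 71: 1601 ≡ 39; by Fermat, exponent reduces to 90 mod 70 = 20; 39^20 ≡ 20 (mod 71).
Mod 29: 1601 ≡ 6; by Fermat, exponent reduces to 90 mod 28 = 6; 6^6 ≡ 24 (mod 29).
Combine by CRT: x ≡ 20 (mod 71), x ≡ 24 (mod 29) ⇒ x ≡ 517 (mod 2059).

517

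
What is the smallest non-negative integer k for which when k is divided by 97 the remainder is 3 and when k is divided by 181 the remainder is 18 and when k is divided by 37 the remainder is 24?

From k ≡ 3 (mod 97) write k = 3 + 97t. Substituting into k ≡ 18 (mod 181) gives 97t ≡ 15 (mod 181), and since 97⁻¹ ≡ 28 (mod 181), t ≡ 58. Hence k ≡ 3 + 97·58 = 5629 (mod 17557).
From k ≡ 5629 (mod 17557) write k = 5629 + 17557t. Substituting into k ≡ 24 (mod 37) gives 17557t ≡ 19 (mod 37), and since 19⁻¹ ≡ 2 (mod 37), t ≡ 1. Hence k ≡ 5629 + 17557·1 = 23186 (mod 649609).

23186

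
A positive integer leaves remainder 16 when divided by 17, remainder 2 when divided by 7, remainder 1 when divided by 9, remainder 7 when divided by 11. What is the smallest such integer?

The moduli are pairwise coprime; N = 17·7·9·11 = 11781.
N/17 = 693; 693 ≡ 13 (mod 17); 13·4 ≡ 1, so inverse 4.
N/7 = 1683; 1683 ≡ 3 (mod 7); 3·5 ≡ 1, so inverse 5.
N/9 = 1309; 1309 ≡ 4 (mod 9); 4·7 ≡ 1, so inverse 7.
N/11 = 1071; 1071 ≡ 4 (mod 11); 4·3 ≡ 1, so inverse 3.
a ≡ 16·693·4 + 2·1683·5 + 1·1309·7 + 7·1071·3 = 92836.
92836 mod 11781 = 10369.

10369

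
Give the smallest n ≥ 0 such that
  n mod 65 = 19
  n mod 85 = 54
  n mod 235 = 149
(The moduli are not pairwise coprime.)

Combine the congruences pairwise.
gcd(65, 85) = 5 and 5 | (54 − 19), so the pair is consistent; merging gives n ≡ 734 (mod 1105), where 1105 = lcm(65, 85).
gcd(1105, 235) = 5 and 5 | (149 − 734), so the pair is consistent; merging gives n ≡ 6259 (mod 51935), where 51935 = lcm(1105, 235).
The solution is unique modulo lcm(65, 85, 235) = 51935.

6259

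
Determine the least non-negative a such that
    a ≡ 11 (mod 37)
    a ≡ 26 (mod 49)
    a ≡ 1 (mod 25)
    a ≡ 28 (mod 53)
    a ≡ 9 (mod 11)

The moduli are pairwise coprime; N = 37·49·25·53·11 = 26424475.
N/37 = 714175; 714175 ≡ 1 (mod 37), inverse 1.
N/49 = 539275; 539275 ≡ 30 (mod 49); 30·18 ≡ 1, so inverse 18.
N/25 = 1056979; 1056979 ≡ 4 (mod 25); 4·19 ≡ 1, so inverse 19.
N/53 = 498575; 498575 ≡ 4 (mod 53); 4·40 ≡ 1, so inverse 40.
N/11 = 2402225; 2402225 ≡ 1 (mod 11), inverse 1.
a ≡ 11·714175·1 + 26·539275·18 + 1·1056979·19 + 28·498575·40 + 9·2402225·1 = 860343251.
860343251 mod 26424475 = 14760051.

14760051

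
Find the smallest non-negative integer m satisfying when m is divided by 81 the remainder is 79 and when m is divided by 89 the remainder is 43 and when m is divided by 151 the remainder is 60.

From m ≡ 79 (mod 81) write m = 79 + 81t. Substituting into m ≡ 43 (mod 89) gives 81t ≡ 53 (mod 89), and since 81⁻¹ ≡ 11 (mod 89), t ≡ 49. Hence m ≡ 79 + 81·49 = 4048 (mod 7209).
From m ≡ 4048 (mod 7209) write m = 4048 + 7209t. Substituting into m ≡ 60 (mod 151) gives 7209t ≡ 89 (mod 151), and since 112⁻¹ ≡ 120 (mod 151), t ≡ 110. Hence m ≡ 4048 + 7209·110 = 797038 (mod 1088559).

797038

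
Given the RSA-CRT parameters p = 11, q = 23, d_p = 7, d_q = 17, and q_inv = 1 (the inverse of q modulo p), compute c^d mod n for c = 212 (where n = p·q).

130

m₁ = c^(d_p) mod p: c ≡ 3 (mod 11), and 3^7 mod 11 = 9.
m₂ = c^(d_q) mod q: c ≡ 5 (mod 23), and 5^17 mod 23 = 15.
h = q_inv·(m₁ − m₂) mod p = 1·(9 − 15) mod 11 = 5.
m = m₂ + h·q = 15 + 5·23 = 130.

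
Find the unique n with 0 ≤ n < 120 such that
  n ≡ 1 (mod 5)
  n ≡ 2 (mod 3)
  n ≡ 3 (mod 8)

The moduli are pairwise coprime; M = 5·3·8 = 120.
M/5 = 24; 24 ≡ 4 (mod 5); 4·4 ≡ 1, so inverse 4.
M/3 = 40; 40 ≡ 1 (mod 3), inverse 1.
M/8 = 15; 15 ≡ 7 (mod 8); 7·7 ≡ 1, so inverse 7.
n ≡ 1·24·4 + 2·40·1 + 3·15·7 = 491.
491 mod 120 = 11.

11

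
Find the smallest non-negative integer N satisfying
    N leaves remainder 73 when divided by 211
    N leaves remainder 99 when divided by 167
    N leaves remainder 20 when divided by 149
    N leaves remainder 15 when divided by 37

164308727

From N ≡ 73 (mod 211) write N = 73 + 211t. Substituting into N ≡ 99 (mod 167) gives 211t ≡ 26 (mod 167), and since 44⁻¹ ≡ 19 (mod 167), t ≡ 160. Hence N ≡ 73 + 211·160 = 33833 (mod 35237).
From N ≡ 33833 (mod 35237) write N = 33833 + 35237t. Substituting into N ≡ 20 (mod 149) gives 35237t ≡ 10 (mod 149), and since 73⁻¹ ≡ 49 (mod 149), t ≡ 43. Hence N ≡ 33833 + 35237·43 = 1549024 (mod 5250313).
From N ≡ 1549024 (mod 5250313) write N = 1549024 + 5250313t. Substituting into N ≡ 15 (mod 37) gives 5250313t ≡ 33 (mod 37), and since 13⁻¹ ≡ 20 (mod 37), t ≡ 31. Hence N ≡ 1549024 + 5250313·31 = 164308727 (mod 194261581).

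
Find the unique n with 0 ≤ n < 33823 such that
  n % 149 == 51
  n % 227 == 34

20464

From n ≡ 51 (mod 149) write n = 51 + 149t. Substituting into n ≡ 34 (mod 227) gives 149t ≡ 210 (mod 227), and since 149⁻¹ ≡ 32 (mod 227), t ≡ 137. Hence n ≡ 51 + 149·137 = 20464 (mod 33823).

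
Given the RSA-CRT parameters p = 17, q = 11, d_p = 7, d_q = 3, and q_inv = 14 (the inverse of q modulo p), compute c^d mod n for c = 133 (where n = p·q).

m₁ = c^(d_p) mod p: c ≡ 14 (mod 17), and 14^7 mod 17 = 6.
m₂ = c^(d_q) mod q: c ≡ 1 (mod 11), and 1^3 mod 11 = 1.
h = q_inv·(m₁ − m₂) mod p = 14·(6 − 1) mod 17 = 2.
m = m₂ + h·q = 1 + 2·11 = 23.

23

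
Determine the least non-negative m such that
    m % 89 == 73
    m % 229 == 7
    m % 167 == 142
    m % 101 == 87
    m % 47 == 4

From m ≡ 73 (mod 89) write m = 73 + 89t. Substituting into m ≡ 7 (mod 229) gives 89t ≡ 163 (mod 229), and since 89⁻¹ ≡ 211 (mod 229), t ≡ 43. Hence m ≡ 73 + 89·43 = 3900 (mod 20381).
From m ≡ 3900 (mod 20381) write m = 3900 + 20381t. Substituting into m ≡ 142 (mod 167) gives 20381t ≡ 83 (mod 167), and since 7⁻¹ ≡ 24 (mod 167), t ≡ 155. Hence m ≡ 3900 + 20381·155 = 3162955 (mod 3403627).
From m ≡ 3162955 (mod 3403627) write m = 3162955 + 3403627t. Substituting into m ≡ 87 (mod 101) gives 3403627t ≡ 48 (mod 101), and since 28⁻¹ ≡ 83 (mod 101), t ≡ 45. Hence m ≡ 3162955 + 3403627·45 = 156326170 (mod 343766327).
From m ≡ 156326170 (mod 343766327) write m = 156326170 + 343766327t. Substituting into m ≡ 4 (mod 47) gives 343766327t ≡ 17 (mod 47), and since 8⁻¹ ≡ 6 (mod 47), t ≡ 8. Hence m ≡ 156326170 + 343766327·8 = 2906456786 (mod 16157017369).

2906456786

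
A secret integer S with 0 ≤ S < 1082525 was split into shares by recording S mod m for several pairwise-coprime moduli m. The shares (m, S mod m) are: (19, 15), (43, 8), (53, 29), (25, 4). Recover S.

The moduli are pairwise coprime; N = 19·43·53·25 = 1082525.
N/19 = 56975; 56975 ≡ 13 (mod 19); 13·3 ≡ 1, so inverse 3.
N/43 = 25175; 25175 ≡ 20 (mod 43); 20·28 ≡ 1, so inverse 28.
N/53 = 20425; 20425 ≡ 20 (mod 53); 20·8 ≡ 1, so inverse 8.
N/25 = 43301; 43301 ≡ 1 (mod 25), inverse 1.
S ≡ 15·56975·3 + 8·25175·28 + 29·20425·8 + 4·43301·1 = 13114879.
13114879 mod 1082525 = 124579.

124579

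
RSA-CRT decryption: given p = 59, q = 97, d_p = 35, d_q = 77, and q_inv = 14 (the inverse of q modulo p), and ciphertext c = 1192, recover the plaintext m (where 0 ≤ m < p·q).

m₁ = c^(d_p) mod p: c ≡ 12 (mod 59), and 12^35 mod 59 = 53.
m₂ = c^(d_q) mod q: c ≡ 28 (mod 97), and 28^77 mod 97 = 42.
h = q_inv·(m₁ − m₂) mod p = 14·(53 − 42) mod 59 = 36.
m = m₂ + h·q = 42 + 36·97 = 3534.

3534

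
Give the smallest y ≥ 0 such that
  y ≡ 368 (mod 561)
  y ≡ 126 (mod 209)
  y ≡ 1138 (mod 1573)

1295717

Combine the congruences pairwise.
gcd(561, 209) = 11 and 11 | (126 − 368), so the pair is consistent; merging gives y ≡ 5978 (mod 10659), where 10659 = lcm(561, 209).
gcd(10659, 1573) = 11 and 11 | (1138 − 5978), so the pair is consistent; merging gives y ≡ 1295717 (mod 1524237), where 1524237 = lcm(10659, 1573).
The solution is unique modulo lcm(561, 209, 1573) = 1524237.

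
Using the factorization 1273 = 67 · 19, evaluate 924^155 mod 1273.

388

Mod 67: 924 ≡ 53; by Fermat, exponent reduces to 155 mod 66 = 23; 53^23 ≡ 53 (mod 67).
Mod 19: 924 ≡ 12; by Fermat, exponent reduces to 155 mod 18 = 11; 12^11 ≡ 8 (mod 19).
Combine by CRT: x ≡ 53 (mod 67), x ≡ 8 (mod 19) ⇒ x ≡ 388 (mod 1273).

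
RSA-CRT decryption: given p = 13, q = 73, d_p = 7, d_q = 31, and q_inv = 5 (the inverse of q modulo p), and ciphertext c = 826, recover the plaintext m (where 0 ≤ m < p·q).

864

m₁ = c^(d_p) mod p: c ≡ 7 (mod 13), and 7^7 mod 13 = 6.
m₂ = c^(d_q) mod q: c ≡ 23 (mod 73), and 23^31 mod 73 = 61.
h = q_inv·(m₁ − m₂) mod p = 5·(6 − 61) mod 13 = 11.
m = m₂ + h·q = 61 + 11·73 = 864.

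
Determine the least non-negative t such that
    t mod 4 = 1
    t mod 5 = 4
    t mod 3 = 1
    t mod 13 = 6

409

The moduli are pairwise coprime; N = 4·5·3·13 = 780.
N/4 = 195; 195 ≡ 3 (mod 4); 3·3 ≡ 1, so inverse 3.
N/5 = 156; 156 ≡ 1 (mod 5), inverse 1.
N/3 = 260; 260 ≡ 2 (mod 3); 2·2 ≡ 1, so inverse 2.
N/13 = 60; 60 ≡ 8 (mod 13); 8·5 ≡ 1, so inverse 5.
t ≡ 1·195·3 + 4·156·1 + 1·260·2 + 6·60·5 = 3529.
3529 mod 780 = 409.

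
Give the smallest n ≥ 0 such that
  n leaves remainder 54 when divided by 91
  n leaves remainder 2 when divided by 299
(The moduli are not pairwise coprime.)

600

Combine the congruences pairwise.
gcd(91, 299) = 13 and 13 | (2 − 54), so the pair is consistent; merging gives n ≡ 600 (mod 2093), where 2093 = lcm(91, 299).
The solution is unique modulo lcm(91, 299) = 2093.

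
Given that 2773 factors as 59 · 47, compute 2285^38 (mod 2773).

2763

Mod 59: 2285 ≡ 43; 43^38 ≡ 49 (mod 59).
Mod 47: 2285 ≡ 29; 29^38 ≡ 37 (mod 47).
Combine by CRT: x ≡ 49 (mod 59), x ≡ 37 (mod 47) ⇒ x ≡ 2763 (mod 2773).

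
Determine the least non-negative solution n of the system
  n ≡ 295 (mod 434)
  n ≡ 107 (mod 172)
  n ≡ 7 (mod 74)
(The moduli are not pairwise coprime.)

gcd(434, 172) = 2 and 2 | (107 − 295), so the pair is consistent; merging gives n ≡ 35883 (mod 37324), where 37324 = lcm(434, 172).
gcd(37324, 74) = 2 and 2 | (7 − 35883), so the pair is consistent; merging gives n ≡ 745039 (mod 1380988), where 1380988 = lcm(37324, 74).
The solution is unique modulo lcm(434, 172, 74) = 1380988.

745039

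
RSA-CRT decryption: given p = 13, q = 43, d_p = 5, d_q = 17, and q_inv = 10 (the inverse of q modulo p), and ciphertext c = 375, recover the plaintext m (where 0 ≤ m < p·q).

228

m₁ = c^(d_p) mod p: c ≡ 11 (mod 13), and 11^5 mod 13 = 7.
m₂ = c^(d_q) mod q: c ≡ 31 (mod 43), and 31^17 mod 43 = 13.
h = q_inv·(m₁ − m₂) mod p = 10·(7 − 13) mod 13 = 5.
m = m₂ + h·q = 13 + 5·43 = 228.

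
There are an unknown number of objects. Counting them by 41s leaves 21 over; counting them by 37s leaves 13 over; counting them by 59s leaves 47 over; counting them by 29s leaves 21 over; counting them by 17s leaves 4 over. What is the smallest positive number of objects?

The moduli are pairwise coprime; M = 41·37·59·29·17 = 44124979.
M/41 = 1076219; 1076219 ≡ 10 (mod 41); 10·37 ≡ 1, so inverse 37.
M/37 = 1192567; 1192567 ≡ 20 (mod 37); 20·13 ≡ 1, so inverse 13.
M/59 = 747881; 747881 ≡ 56 (mod 59); 56·39 ≡ 1, so inverse 39.
M/29 = 1521551; 1521551 ≡ 8 (mod 29); 8·11 ≡ 1, so inverse 11.
M/17 = 2595587; 2595587 ≡ 10 (mod 17); 10·12 ≡ 1, so inverse 12.
N ≡ 21·1076219·37 + 13·1192567·13 + 47·747881·39 + 21·1521551·11 + 4·2595587·12 = 2884698316.
2884698316 mod 44124979 = 16574681.

16574681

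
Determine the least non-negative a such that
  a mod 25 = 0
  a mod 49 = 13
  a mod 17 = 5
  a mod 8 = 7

The moduli are pairwise coprime; N = 25·49·17·8 = 166600.
N/25 = 6664; 6664 ≡ 14 (mod 25); 14·9 ≡ 1, so inverse 9.
N/49 = 3400; 3400 ≡ 19 (mod 49); 19·31 ≡ 1, so inverse 31.
N/17 = 9800; 9800 ≡ 8 (mod 17); 8·15 ≡ 1, so inverse 15.
N/8 = 20825; 20825 ≡ 1 (mod 8), inverse 1.
a ≡ 0·6664·9 + 13·3400·31 + 5·9800·15 + 7·20825·1 = 2250975.
2250975 mod 166600 = 85175.

85175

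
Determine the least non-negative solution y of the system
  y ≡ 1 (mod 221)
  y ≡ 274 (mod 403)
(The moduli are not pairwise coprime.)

gcd(221, 403) = 13 and 13 | (274 − 1), so the pair is consistent; merging gives y ≡ 3095 (mod 6851), where 6851 = lcm(221, 403).
The solution is unique modulo lcm(221, 403) = 6851.

3095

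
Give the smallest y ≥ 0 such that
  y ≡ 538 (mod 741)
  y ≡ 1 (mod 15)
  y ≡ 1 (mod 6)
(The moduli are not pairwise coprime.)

2761

Combine the congruences pairwise.
gcd(741, 15) = 3 and 3 | (1 − 538), so the pair is consistent; merging gives y ≡ 2761 (mod 3705), where 3705 = lcm(741, 15).
gcd(3705, 6) = 3 and 3 | (1 − 2761), so the pair is consistent; merging gives y ≡ 2761 (mod 7410), where 7410 = lcm(3705, 6).
The solution is unique modulo lcm(741, 15, 6) = 7410.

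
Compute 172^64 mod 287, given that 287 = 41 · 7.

242

Mod 41: 172 ≡ 8; by Fermat, exponent reduces to 64 mod 40 = 24; 8^24 ≡ 37 (mod 41).
Mod 7: 172 ≡ 4; by Fermat, exponent reduces to 64 mod 6 = 4; 4^4 ≡ 4 (mod 7).
Combine by CRT: x ≡ 37 (mod 41), x ≡ 4 (mod 7) ⇒ x ≡ 242 (mod 287).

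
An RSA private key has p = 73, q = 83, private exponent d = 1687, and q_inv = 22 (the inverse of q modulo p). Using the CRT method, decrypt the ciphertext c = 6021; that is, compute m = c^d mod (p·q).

d_p = d mod (p−1) = 1687 mod 72 = 31; d_q = d mod (q−1) = 47.
m₁ = c^(d_p) mod p: c ≡ 35 (mod 73), and 35^31 mod 73 = 23.
m₂ = c^(d_q) mod q: c ≡ 45 (mod 83), and 45^47 mod 83 = 2.
h = q_inv·(m₁ − m₂) mod p = 22·(23 − 2) mod 73 = 24.
m = m₂ + h·q = 2 + 24·83 = 1994.

1994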